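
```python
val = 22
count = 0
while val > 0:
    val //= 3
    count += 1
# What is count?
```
Trace:
  val=22
  val=22, count=0
  val=7, count=1
  val=2, count=2
  val=0, count=3

Final answer: 3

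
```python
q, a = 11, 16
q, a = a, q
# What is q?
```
Trace:
  q=11, a=16
  q=16, a=11

Final answer: 16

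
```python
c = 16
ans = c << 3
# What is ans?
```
Trace:
  c=16
  c=16, ans=128

Final answer: 128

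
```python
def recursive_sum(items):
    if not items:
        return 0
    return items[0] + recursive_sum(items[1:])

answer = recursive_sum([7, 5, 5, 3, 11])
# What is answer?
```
Call trace:
recursive_sum(items=[7, 5, 5, 3, 11])
  recursive_sum(items=[5, 5, 3, 11])
    recursive_sum(items=[5, 3, 11])
      recursive_sum(items=[3, 11])
        recursive_sum(items=[11])
          recursive_sum(items=[])
          -> return 0
        -> return 11
      -> return 14
    -> return 19
  -> return 24
-> return 31

Final answer: 31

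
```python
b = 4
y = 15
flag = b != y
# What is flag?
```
Trace:
  b=4
  b=4, y=15
  b=4, y=15, flag=True

Final answer: True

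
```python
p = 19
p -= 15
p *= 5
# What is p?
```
Trace:
  p=19
  p=4
  p=20

Final answer: 20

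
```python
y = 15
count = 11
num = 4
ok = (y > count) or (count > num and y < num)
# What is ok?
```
Trace:
  y=15
  y=15, count=11
  y=15, count=11, num=4
  y=15, count=11, num=4, ok=True

Final answer: True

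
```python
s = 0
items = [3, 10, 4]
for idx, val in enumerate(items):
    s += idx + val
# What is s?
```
Trace:
  s=0
  s=3, idx=0, val=3
  s=14, idx=1, val=10
  s=20, idx=2, val=4

Final answer: 20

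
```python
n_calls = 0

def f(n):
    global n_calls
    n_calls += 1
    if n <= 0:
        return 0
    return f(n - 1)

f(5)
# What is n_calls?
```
Call trace:
f(n=5)
  f(n=4)
    f(n=3)
      f(n=2)
        f(n=1)
          f(n=0)
          -> return 0
        -> return 0
      -> return 0
    -> return 0
  -> return 0
-> return 0

n_calls is incremented once per call. f is entered once for each n = 5, 4, 3, 2, 1, 0 (the n <= 0 call returns without recursing), i.e. 5 + 1 calls.
n_calls = 6

Final answer: 6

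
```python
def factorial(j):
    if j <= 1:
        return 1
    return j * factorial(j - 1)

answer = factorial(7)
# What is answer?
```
Call trace:
factorial(j=7)
  factorial(j=6)
    factorial(j=5)
      factorial(j=4)
        factorial(j=3)
          factorial(j=2)
            factorial(j=1)
            -> return 1
          -> return 2
        -> return 6
      -> return 24
    -> return 120
  -> return 720
-> return 5040

Final answer: 5040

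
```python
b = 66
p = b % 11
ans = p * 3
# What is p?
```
Trace:
  b=66
  b=66, p=0
  b=66, p=0, ans=0

Final answer: 0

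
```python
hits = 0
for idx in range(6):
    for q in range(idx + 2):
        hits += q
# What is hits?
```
Trace:
  hits=0
  hits=0, idx=0, q=0
  hits=1, idx=0, q=1
  hits=1, idx=1, q=0
  hits=2, idx=1, q=1
  hits=4, idx=1, q=2
  hits=4, idx=2, q=0
  hits=5, idx=2, q=1
  hits=7, idx=2, q=2
  hits=10, idx=2, q=3
  hits=10, idx=3, q=0
  hits=11, idx=3, q=1
  hits=13, idx=3, q=2
  hits=16, idx=3, q=3
  hits=20, idx=3, q=4
  hits=20, idx=4, q=0
  hits=21, idx=4, q=1
  hits=23, idx=4, q=2
  hits=26, idx=4, q=3
  hits=30, idx=4, q=4
  hits=35, idx=4, q=5
  hits=35, idx=5, q=0
  hits=36, idx=5, q=1
  hits=38, idx=5, q=2
  hits=41, idx=5, q=3
  hits=45, idx=5, q=4
  hits=50, idx=5, q=5
  hits=56, idx=5, q=6

Final answer: 56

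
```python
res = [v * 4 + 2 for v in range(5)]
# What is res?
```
Trace:
  v=0
  v=1
  v=2
  v=3
  v=4
  res=[2, 6, 10, 14, 18]

Final answer: [2, 6, 10, 14, 18]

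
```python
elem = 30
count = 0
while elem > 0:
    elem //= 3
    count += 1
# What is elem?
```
Trace:
  elem=30
  elem=30, count=0
  elem=10, count=1
  elem=3, count=2
  elem=1, count=3
  elem=0, count=4

Final answer: 0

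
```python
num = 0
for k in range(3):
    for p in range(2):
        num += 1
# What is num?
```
Trace:
  num=0
  num=1, k=0, p=0
  num=2, k=0, p=1
  num=3, k=1, p=0
  num=4, k=1, p=1
  num=5, k=2, p=0
  num=6, k=2, p=1

Final answer: 6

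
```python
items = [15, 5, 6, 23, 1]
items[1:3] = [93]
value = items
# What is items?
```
Trace:
  items=[15, 5, 6, 23, 1]
  items=[15, 93, 23, 1]
  items=[15, 93, 23, 1], value=[15, 93, 23, 1]

Final answer: [15, 93, 23, 1]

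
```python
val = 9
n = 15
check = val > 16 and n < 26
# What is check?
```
Trace:
  val=9
  val=9, n=15
  val=9, n=15, check=False

Final answer: False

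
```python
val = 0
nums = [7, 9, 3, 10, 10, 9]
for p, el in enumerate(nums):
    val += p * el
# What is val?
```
Trace:
  val=0
  val=0, p=0, el=7
  val=9, p=1, el=9
  val=15, p=2, el=3
  val=45, p=3, el=10
  val=85, p=4, el=10
  val=130, p=5, el=9

Final answer: 130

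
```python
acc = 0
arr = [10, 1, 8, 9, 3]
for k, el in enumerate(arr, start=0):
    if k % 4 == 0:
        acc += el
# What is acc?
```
Trace:
  acc=0
  acc=10, k=0, el=10
  acc=10, k=1, el=1
  acc=10, k=2, el=8
  acc=10, k=3, el=9
  acc=13, k=4, el=3

Final answer: 13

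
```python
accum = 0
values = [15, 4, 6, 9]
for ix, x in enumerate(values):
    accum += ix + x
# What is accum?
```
Trace:
  accum=0
  accum=15, ix=0, x=15
  accum=20, ix=1, x=4
  accum=28, ix=2, x=6
  accum=40, ix=3, x=9

Final answer: 40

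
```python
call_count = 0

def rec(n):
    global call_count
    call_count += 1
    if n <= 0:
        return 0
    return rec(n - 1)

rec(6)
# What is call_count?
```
Call trace:
rec(n=6)
  rec(n=5)
    rec(n=4)
      rec(n=3)
        rec(n=2)
          rec(n=1)
            rec(n=0)
            -> return 0
          -> return 0
        -> return 0
      -> return 0
    -> return 0
  -> return 0
-> return 0

call_count is incremented once per call. rec is entered once for each n = 6, 5, 4, 3, 2, 1, 0 (the n <= 0 call returns without recursing), i.e. 6 + 1 calls.
call_count = 7

Final answer: 7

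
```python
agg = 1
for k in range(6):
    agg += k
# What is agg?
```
Trace:
  agg=1
  agg=1, k=0
  agg=2, k=1
  agg=4, k=2
  agg=7, k=3
  agg=11, k=4
  agg=16, k=5

Final answer: 16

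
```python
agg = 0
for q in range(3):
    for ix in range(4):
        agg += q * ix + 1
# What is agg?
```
Trace:
  agg=0
  agg=1, q=0, ix=0
  agg=2, q=0, ix=1
  agg=3, q=0, ix=2
  agg=4, q=0, ix=3
  agg=5, q=1, ix=0
  agg=7, q=1, ix=1
  agg=10, q=1, ix=2
  agg=14, q=1, ix=3
  agg=15, q=2, ix=0
  agg=18, q=2, ix=1
  agg=23, q=2, ix=2
  agg=30, q=2, ix=3

Final answer: 30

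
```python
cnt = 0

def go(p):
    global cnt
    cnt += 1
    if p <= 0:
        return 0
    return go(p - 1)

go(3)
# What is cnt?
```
Call trace:
go(p=3)
  go(p=2)
    go(p=1)
      go(p=0)
      -> return 0
    -> return 0
  -> return 0
-> return 0

cnt is incremented once per call. go is entered once for each p = 3, 2, 1, 0 (the p <= 0 call returns without recursing), i.e. 3 + 1 calls.
cnt = 4

Final answer: 4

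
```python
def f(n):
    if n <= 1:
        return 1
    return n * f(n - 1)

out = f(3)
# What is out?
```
Call trace:
f(n=3)
  f(n=2)
    f(n=1)
    -> return 1
  -> return 2
-> return 6

Final answer: 6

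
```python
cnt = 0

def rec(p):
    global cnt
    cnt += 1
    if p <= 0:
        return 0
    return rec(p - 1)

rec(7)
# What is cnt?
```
Call trace:
rec(p=7)
  rec(p=6)
    rec(p=5)
      rec(p=4)
        rec(p=3)
          rec(p=2)
            rec(p=1)
              rec(p=0)
              -> return 0
            -> return 0
          -> return 0
        -> return 0
      -> return 0
    -> return 0
  -> return 0
-> return 0

cnt is incremented once per call. rec is entered once for each p = 7, 6, 5, 4, 3, 2, 1, 0 (the p <= 0 call returns without recursing), i.e. 7 + 1 calls.
cnt = 8

Final answer: 8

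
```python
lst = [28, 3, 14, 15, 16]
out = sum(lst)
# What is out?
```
Trace:
  lst=[28, 3, 14, 15, 16]
  lst=[28, 3, 14, 15, 16], out=76

Final answer: 76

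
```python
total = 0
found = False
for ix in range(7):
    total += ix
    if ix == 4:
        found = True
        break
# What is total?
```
Trace:
  total=0
  total=0, found=False
  total=0, found=False, ix=0
  total=1, found=False, ix=1
  total=3, found=False, ix=2
  total=6, found=False, ix=3
  total=10, found=True, ix=4

Final answer: 10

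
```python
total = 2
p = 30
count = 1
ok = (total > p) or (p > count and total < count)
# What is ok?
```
Trace:
  total=2
  total=2, p=30
  total=2, p=30, count=1
  total=2, p=30, count=1, ok=False

Final answer: False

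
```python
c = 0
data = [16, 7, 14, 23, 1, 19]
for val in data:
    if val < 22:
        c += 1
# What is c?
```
Trace:
  c=0
  c=1, val=16
  c=2, val=7
  c=3, val=14
  c=3, val=23
  c=4, val=1
  c=5, val=19

Final answer: 5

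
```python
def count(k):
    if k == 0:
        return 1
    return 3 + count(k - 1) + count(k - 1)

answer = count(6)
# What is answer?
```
Call trace (a repeated sub-call is expanded the first time; later identical calls just restate its return value):
count(k=6)
  count(k=5)
    count(k=4)
      count(k=3)
        count(k=2)
          count(k=1)
            count(k=0)
            -> return 1
            count(k=0)
            -> return 1
          -> return 5
          count(k=1) -> return 5  (same call as traced above)
        -> return 13
        count(k=2) -> return 13  (same call as traced above)
      -> return 29
      count(k=3) -> return 29  (same call as traced above)
    -> return 61
    count(k=4) -> return 61  (same call as traced above)
  -> return 125
  count(k=5) -> return 125  (same call as traced above)
-> return 253

Final answer: 253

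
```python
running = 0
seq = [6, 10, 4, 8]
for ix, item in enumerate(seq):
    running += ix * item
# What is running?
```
Trace:
  running=0
  running=0, ix=0, item=6
  running=10, ix=1, item=10
  running=18, ix=2, item=4
  running=42, ix=3, item=8

Final answer: 42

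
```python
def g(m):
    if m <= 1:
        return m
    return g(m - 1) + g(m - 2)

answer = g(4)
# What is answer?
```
Call trace (a repeated sub-call is expanded the first time; later identical calls just restate its return value):
g(m=4)
  g(m=3)
    g(m=2)
      g(m=1)
      -> return 1
      g(m=0)
      -> return 0
    -> return 1
    g(m=1)
    -> return 1
  -> return 2
  g(m=2) -> return 1  (same call as traced above)
-> return 3

Final answer: 3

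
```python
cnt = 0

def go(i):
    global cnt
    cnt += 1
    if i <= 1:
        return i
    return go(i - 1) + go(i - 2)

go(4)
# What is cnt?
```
Call trace (a repeated sub-call is expanded the first time; later identical calls just restate its return value):
go(i=4)
  go(i=3)
    go(i=2)
      go(i=1)
      -> return 1
      go(i=0)
      -> return 0
    -> return 1
    go(i=1)
    -> return 1
  -> return 2
  go(i=2) -> return 1  (same call as traced above)
-> return 3

cnt is incremented once per call, so count the calls in each subtree. Let C(i) = number of calls made by go(i).
C(0) = C(1) = 1 (base case, no recursion); C(i) = 1 + C(i - 1) + C(i - 2) otherwise.
C(2) = 1 + C(1) + C(0) = 1 + 1 + 1 = 3
C(3) = 1 + C(2) + C(1) = 1 + 3 + 1 = 5
C(4) = 1 + C(3) + C(2) = 1 + 5 + 3 = 9
cnt = C(4) = 9

Final answer: 9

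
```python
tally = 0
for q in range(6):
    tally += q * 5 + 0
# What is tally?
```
Trace:
  tally=0
  tally=0, q=0
  tally=5, q=1
  tally=15, q=2
  tally=30, q=3
  tally=50, q=4
  tally=75, q=5

Final answer: 75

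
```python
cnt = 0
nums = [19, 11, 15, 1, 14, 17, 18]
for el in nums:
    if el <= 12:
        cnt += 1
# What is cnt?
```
Trace:
  cnt=0
  cnt=0, el=19
  cnt=1, el=11
  cnt=1, el=15
  cnt=2, el=1
  cnt=2, el=14
  cnt=2, el=17
  cnt=2, el=18

Final answer: 2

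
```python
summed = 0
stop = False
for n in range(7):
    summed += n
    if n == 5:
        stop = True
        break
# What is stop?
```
Trace:
  summed=0
  summed=0, stop=False
  summed=0, stop=False, n=0
  summed=1, stop=False, n=1
  summed=3, stop=False, n=2
  summed=6, stop=False, n=3
  summed=10, stop=False, n=4
  summed=15, stop=True, n=5

Final answer: True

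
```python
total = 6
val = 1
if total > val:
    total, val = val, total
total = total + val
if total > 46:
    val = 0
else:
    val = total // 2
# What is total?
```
Trace:
  total=6
  total=6, val=1
  total=1, val=6
  total=7, val=6
  total=7, val=3

Final answer: 7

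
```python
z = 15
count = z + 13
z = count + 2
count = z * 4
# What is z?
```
Trace:
  z=15
  z=15, count=28
  z=30, count=28
  z=30, count=120

Final answer: 30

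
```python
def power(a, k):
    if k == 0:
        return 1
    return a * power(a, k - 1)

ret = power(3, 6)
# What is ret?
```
Call trace:
power(a=3, k=6)
  power(a=3, k=5)
    power(a=3, k=4)
      power(a=3, k=3)
        power(a=3, k=2)
          power(a=3, k=1)
            power(a=3, k=0)
            -> return 1
          -> return 3
        -> return 9
      -> return 27
    -> return 81
  -> return 243
-> return 729

Final answer: 729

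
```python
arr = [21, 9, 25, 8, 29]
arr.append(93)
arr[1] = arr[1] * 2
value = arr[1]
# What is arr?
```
Trace:
  arr=[21, 9, 25, 8, 29]
  arr=[21, 9, 25, 8, 29, 93]
  arr=[21, 18, 25, 8, 29, 93]
  arr=[21, 18, 25, 8, 29, 93], value=18

Final answer: [21, 18, 25, 8, 29, 93]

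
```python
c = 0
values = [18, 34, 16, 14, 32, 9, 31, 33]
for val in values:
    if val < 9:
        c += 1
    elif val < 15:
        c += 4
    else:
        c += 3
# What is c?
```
Trace:
  c=0
  c=3, val=18
  c=6, val=34
  c=9, val=16
  c=13, val=14
  c=16, val=32
  c=20, val=9
  c=23, val=31
  c=26, val=33

Final answer: 26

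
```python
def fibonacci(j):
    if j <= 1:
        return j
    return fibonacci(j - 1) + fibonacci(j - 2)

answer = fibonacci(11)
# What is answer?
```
Call trace (a repeated sub-call is expanded the first time; later identical calls just restate its return value):
fibonacci(j=11)
  fibonacci(j=10)
    fibonacci(j=9)
      fibonacci(j=8)
        fibonacci(j=7)
          fibonacci(j=6)
            fibonacci(j=5)
              fibonacci(j=4)
                fibonacci(j=3)
                  fibonacci(j=2)
                    fibonacci(j=1)
                    -> return 1
                    fibonacci(j=0)
                    -> return 0
                  -> return 1
                  fibonacci(j=1)
                  -> return 1
                -> return 2
                fibonacci(j=2) -> return 1  (same call as traced above)
              -> return 3
              fibonacci(j=3) -> return 2  (same call as traced above)
            -> return 5
            fibonacci(j=4) -> return 3  (same call as traced above)
          -> return 8
          fibonacci(j=5) -> return 5  (same call as traced above)
        -> return 13
        fibonacci(j=6) -> return 8  (same call as traced above)
      -> return 21
      fibonacci(j=7) -> return 13  (same call as traced above)
    -> return 34
    fibonacci(j=8) -> return 21  (same call as traced above)
  -> return 55
  fibonacci(j=9) -> return 34  (same call as traced above)
-> return 89

Final answer: 89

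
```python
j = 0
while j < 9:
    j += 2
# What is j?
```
Trace:
  j=0
  j=2
  j=4
  j=6
  j=8
  j=10

Final answer: 10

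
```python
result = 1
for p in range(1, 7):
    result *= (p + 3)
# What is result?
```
Trace:
  result=1
  result=4, p=1
  result=20, p=2
  result=120, p=3
  result=840, p=4
  result=6720, p=5
  result=60480, p=6

Final answer: 60480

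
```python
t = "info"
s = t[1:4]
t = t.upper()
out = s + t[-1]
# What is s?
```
Trace:
  t='info'
  t='info', s='nfo'
  t='INFO', s='nfo'
  t='INFO', s='nfo', out='nfoO'

Final answer: 'nfo'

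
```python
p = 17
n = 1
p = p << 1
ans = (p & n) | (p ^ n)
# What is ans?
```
Trace:
  p=17
  p=17, n=1
  p=34, n=1
  p=34, n=1, ans=35

Final answer: 35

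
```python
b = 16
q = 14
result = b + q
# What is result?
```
Trace:
  b=16
  b=16, q=14
  b=16, q=14, result=30

Final answer: 30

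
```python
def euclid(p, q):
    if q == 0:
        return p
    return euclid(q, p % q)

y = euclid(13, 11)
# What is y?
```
Call trace:
euclid(p=13, q=11)
  euclid(p=11, q=2)
    euclid(p=2, q=1)
      euclid(p=1, q=0)
      -> return 1
    -> return 1
  -> return 1
-> return 1

Final answer: 1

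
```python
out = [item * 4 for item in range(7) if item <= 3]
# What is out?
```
Trace:
  item=0
  item=1
  item=2
  item=3
  item=4
  item=5
  item=6
  out=[0, 4, 8, 12]

Final answer: [0, 4, 8, 12]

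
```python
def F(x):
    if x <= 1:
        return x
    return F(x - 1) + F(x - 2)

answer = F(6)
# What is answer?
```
Call trace (a repeated sub-call is expanded the first time; later identical calls just restate its return value):
F(x=6)
  F(x=5)
    F(x=4)
      F(x=3)
        F(x=2)
          F(x=1)
          -> return 1
          F(x=0)
          -> return 0
        -> return 1
        F(x=1)
        -> return 1
      -> return 2
      F(x=2) -> return 1  (same call as traced above)
    -> return 3
    F(x=3) -> return 2  (same call as traced above)
  -> return 5
  F(x=4) -> return 3  (same call as traced above)
-> return 8

Final answer: 8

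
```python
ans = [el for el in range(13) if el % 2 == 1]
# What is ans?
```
Trace:
  el=0
  el=1
  el=2
  el=3
  el=4
  el=5
  el=6
  el=7
  el=8
  el=9
  el=10
  el=11
  el=12
  ans=[1, 3, 5, 7, 9, 11]

Final answer: [1, 3, 5, 7, 9, 11]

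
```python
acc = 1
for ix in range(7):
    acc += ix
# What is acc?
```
Trace:
  acc=1
  acc=1, ix=0
  acc=2, ix=1
  acc=4, ix=2
  acc=7, ix=3
  acc=11, ix=4
  acc=16, ix=5
  acc=22, ix=6

Final answer: 22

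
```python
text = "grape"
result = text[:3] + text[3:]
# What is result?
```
Trace:
  text='grape'
  text='grape', result='grape'

Final answer: 'grape'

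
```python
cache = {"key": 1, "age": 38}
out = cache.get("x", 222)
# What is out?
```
Trace:
  cache={'key': 1, 'age': 38}
  cache={'key': 1, 'age': 38}, out=222

Final answer: 222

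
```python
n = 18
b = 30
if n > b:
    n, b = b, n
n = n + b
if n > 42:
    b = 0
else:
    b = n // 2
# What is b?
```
Trace:
  n=18
  n=18, b=30
  n=18, b=30
  n=48, b=30
  n=48, b=0

Final answer: 0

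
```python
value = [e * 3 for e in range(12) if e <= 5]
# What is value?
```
Trace:
  e=0
  e=1
  e=2
  e=3
  e=4
  e=5
  e=6
  e=7
  e=8
  e=9
  e=10
  e=11
  value=[0, 3, 6, 9, 12, 15]

Final answer: [0, 3, 6, 9, 12, 15]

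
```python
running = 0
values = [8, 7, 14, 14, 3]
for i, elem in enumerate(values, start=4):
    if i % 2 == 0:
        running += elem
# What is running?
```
Trace:
  running=0
  running=8, i=4, elem=8
  running=8, i=5, elem=7
  running=22, i=6, elem=14
  running=22, i=7, elem=14
  running=25, i=8, elem=3

Final answer: 25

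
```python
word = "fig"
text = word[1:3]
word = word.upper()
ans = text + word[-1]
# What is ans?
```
Trace:
  word='fig'
  word='fig', text='ig'
  word='FIG', text='ig'
  word='FIG', text='ig', ans='igG'

Final answer: 'igG'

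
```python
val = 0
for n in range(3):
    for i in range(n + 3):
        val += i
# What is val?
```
Trace:
  val=0
  val=0, n=0, i=0
  val=1, n=0, i=1
  val=3, n=0, i=2
  val=3, n=1, i=0
  val=4, n=1, i=1
  val=6, n=1, i=2
  val=9, n=1, i=3
  val=9, n=2, i=0
  val=10, n=2, i=1
  val=12, n=2, i=2
  val=15, n=2, i=3
  val=19, n=2, i=4

Final answer: 19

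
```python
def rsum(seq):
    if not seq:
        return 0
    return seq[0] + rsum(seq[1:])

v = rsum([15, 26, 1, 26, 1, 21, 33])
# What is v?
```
Call trace:
rsum(seq=[15, 26, 1, 26, 1, 21, 33])
  rsum(seq=[26, 1, 26, 1, 21, 33])
    rsum(seq=[1, 26, 1, 21, 33])
      rsum(seq=[26, 1, 21, 33])
        rsum(seq=[1, 21, 33])
          rsum(seq=[21, 33])
            rsum(seq=[33])
              rsum(seq=[])
              -> return 0
            -> return 33
          -> return 54
        -> return 55
      -> return 81
    -> return 82
  -> return 108
-> return 123

Final answer: 123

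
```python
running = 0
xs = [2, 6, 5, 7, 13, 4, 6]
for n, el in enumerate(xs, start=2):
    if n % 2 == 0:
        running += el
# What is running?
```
Trace:
  running=0
  running=2, n=2, el=2
  running=2, n=3, el=6
  running=7, n=4, el=5
  running=7, n=5, el=7
  running=20, n=6, el=13
  running=20, n=7, el=4
  running=26, n=8, el=6

Final answer: 26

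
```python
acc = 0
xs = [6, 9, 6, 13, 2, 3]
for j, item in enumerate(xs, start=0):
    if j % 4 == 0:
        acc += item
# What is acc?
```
Trace:
  acc=0
  acc=6, j=0, item=6
  acc=6, j=1, item=9
  acc=6, j=2, item=6
  acc=6, j=3, item=13
  acc=8, j=4, item=2
  acc=8, j=5, item=3

Final answer: 8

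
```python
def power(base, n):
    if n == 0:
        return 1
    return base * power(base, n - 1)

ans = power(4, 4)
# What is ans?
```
Call trace:
power(base=4, n=4)
  power(base=4, n=3)
    power(base=4, n=2)
      power(base=4, n=1)
        power(base=4, n=0)
        -> return 1
      -> return 4
    -> return 16
  -> return 64
-> return 256

Final answer: 256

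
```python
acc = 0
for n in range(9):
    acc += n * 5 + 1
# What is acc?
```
Trace:
  acc=0
  acc=1, n=0
  acc=7, n=1
  acc=18, n=2
  acc=34, n=3
  acc=55, n=4
  acc=81, n=5
  acc=112, n=6
  acc=148, n=7
  acc=189, n=8

Final answer: 189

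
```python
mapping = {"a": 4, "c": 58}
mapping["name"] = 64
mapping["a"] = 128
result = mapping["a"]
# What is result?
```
Trace:
  mapping={'a': 4, 'c': 58}
  mapping={'a': 4, 'c': 58, 'name': 64}
  mapping={'a': 128, 'c': 58, 'name': 64}
  mapping={'a': 128, 'c': 58, 'name': 64}, result=128

Final answer: 128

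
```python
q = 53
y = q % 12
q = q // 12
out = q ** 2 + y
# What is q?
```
Trace:
  q=53
  q=53, y=5
  q=4, y=5
  q=4, y=5, out=21

Final answer: 4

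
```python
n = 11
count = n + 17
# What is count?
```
Trace:
  n=11
  n=11, count=28

Final answer: 28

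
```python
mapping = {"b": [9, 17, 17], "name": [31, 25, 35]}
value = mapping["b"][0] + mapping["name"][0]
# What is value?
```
Trace:
  mapping={'b': [9, 17, 17], 'name': [31, 25, 35]}
  mapping={'b': [9, 17, 17], 'name': [31, 25, 35]}, value=40

Final answer: 40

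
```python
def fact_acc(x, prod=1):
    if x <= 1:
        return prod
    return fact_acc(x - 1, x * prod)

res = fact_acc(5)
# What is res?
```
Call trace:
fact_acc(x=5, prod=1)
  fact_acc(x=4, prod=5)
    fact_acc(x=3, prod=20)
      fact_acc(x=2, prod=60)
        fact_acc(x=1, prod=120)
        -> return 120
      -> return 120
    -> return 120
  -> return 120
-> return 120

Final answer: 120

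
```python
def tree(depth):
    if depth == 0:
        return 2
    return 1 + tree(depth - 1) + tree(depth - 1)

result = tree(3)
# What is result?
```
Call trace (a repeated sub-call is expanded the first time; later identical calls just restate its return value):
tree(depth=3)
  tree(depth=2)
    tree(depth=1)
      tree(depth=0)
      -> return 2
      tree(depth=0)
      -> return 2
    -> return 5
    tree(depth=1) -> return 5  (same call as traced above)
  -> return 11
  tree(depth=2) -> return 11  (same call as traced above)
-> return 23

Final answer: 23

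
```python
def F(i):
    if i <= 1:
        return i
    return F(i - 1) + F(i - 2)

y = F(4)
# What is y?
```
Call trace (a repeated sub-call is expanded the first time; later identical calls just restate its return value):
F(i=4)
  F(i=3)
    F(i=2)
      F(i=1)
      -> return 1
      F(i=0)
      -> return 0
    -> return 1
    F(i=1)
    -> return 1
  -> return 2
  F(i=2) -> return 1  (same call as traced above)
-> return 3

Final answer: 3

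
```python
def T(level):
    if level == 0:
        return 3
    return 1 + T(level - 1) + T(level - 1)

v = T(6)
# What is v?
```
Call trace (a repeated sub-call is expanded the first time; later identical calls just restate its return value):
T(level=6)
  T(level=5)
    T(level=4)
      T(level=3)
        T(level=2)
          T(level=1)
            T(level=0)
            -> return 3
            T(level=0)
            -> return 3
          -> return 7
          T(level=1) -> return 7  (same call as traced above)
        -> return 15
        T(level=2) -> return 15  (same call as traced above)
      -> return 31
      T(level=3) -> return 31  (same call as traced above)
    -> return 63
    T(level=4) -> return 63  (same call as traced above)
  -> return 127
  T(level=5) -> return 127  (same call as traced above)
-> return 255

Final answer: 255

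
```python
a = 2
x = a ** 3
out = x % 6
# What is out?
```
Trace:
  a=2
  a=2, x=8
  a=2, x=8, out=2

Final answer: 2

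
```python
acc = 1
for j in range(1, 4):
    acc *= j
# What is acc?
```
Trace:
  acc=1
  acc=1, j=1
  acc=2, j=2
  acc=6, j=3

Final answer: 6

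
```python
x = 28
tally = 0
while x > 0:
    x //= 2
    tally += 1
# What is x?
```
Trace:
  x=28
  x=28, tally=0
  x=14, tally=1
  x=7, tally=2
  x=3, tally=3
  x=1, tally=4
  x=0, tally=5

Final answer: 0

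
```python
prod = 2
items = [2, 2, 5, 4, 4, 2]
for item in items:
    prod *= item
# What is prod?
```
Trace:
  prod=2
  prod=4, item=2
  prod=8, item=2
  prod=40, item=5
  prod=160, item=4
  prod=640, item=4
  prod=1280, item=2

Final answer: 1280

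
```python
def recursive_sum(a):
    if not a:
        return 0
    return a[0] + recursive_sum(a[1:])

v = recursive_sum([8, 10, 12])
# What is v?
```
Call trace:
recursive_sum(a=[8, 10, 12])
  recursive_sum(a=[10, 12])
    recursive_sum(a=[12])
      recursive_sum(a=[])
      -> return 0
    -> return 12
  -> return 22
-> return 30

Final answer: 30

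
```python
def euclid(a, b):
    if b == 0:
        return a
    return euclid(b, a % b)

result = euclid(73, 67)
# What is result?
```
Call trace:
euclid(a=73, b=67)
  euclid(a=67, b=6)
    euclid(a=6, b=1)
      euclid(a=1, b=0)
      -> return 1
    -> return 1
  -> return 1
-> return 1

Final answer: 1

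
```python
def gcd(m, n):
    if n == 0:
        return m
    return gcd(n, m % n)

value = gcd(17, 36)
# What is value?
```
Call trace:
gcd(m=17, n=36)
  gcd(m=36, n=17)
    gcd(m=17, n=2)
      gcd(m=2, n=1)
        gcd(m=1, n=0)
        -> return 1
      -> return 1
    -> return 1
  -> return 1
-> return 1

Final answer: 1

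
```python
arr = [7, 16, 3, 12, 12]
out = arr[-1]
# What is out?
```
Trace:
  arr=[7, 16, 3, 12, 12]
  arr=[7, 16, 3, 12, 12], out=12

Final answer: 12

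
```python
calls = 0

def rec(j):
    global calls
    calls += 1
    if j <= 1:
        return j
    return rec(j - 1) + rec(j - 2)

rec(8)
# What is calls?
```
Call trace (a repeated sub-call is expanded the first time; later identical calls just restate its return value):
rec(j=8)
  rec(j=7)
    rec(j=6)
      rec(j=5)
        rec(j=4)
          rec(j=3)
            rec(j=2)
              rec(j=1)
              -> return 1
              rec(j=0)
              -> return 0
            -> return 1
            rec(j=1)
            -> return 1
          -> return 2
          rec(j=2) -> return 1  (same call as traced above)
        -> return 3
        rec(j=3) -> return 2  (same call as traced above)
      -> return 5
      rec(j=4) -> return 3  (same call as traced above)
    -> return 8
    rec(j=5) -> return 5  (same call as traced above)
  -> return 13
  rec(j=6) -> return 8  (same call as traced above)
-> return 21

calls is incremented once per call, so count the calls in each subtree. Let C(j) = number of calls made by rec(j).
C(0) = C(1) = 1 (base case, no recursion); C(j) = 1 + C(j - 1) + C(j - 2) otherwise.
C(2) = 1 + C(1) + C(0) = 1 + 1 + 1 = 3
C(3) = 1 + C(2) + C(1) = 1 + 3 + 1 = 5
C(4) = 1 + C(3) + C(2) = 1 + 5 + 3 = 9
C(5) = 1 + C(4) + C(3) = 1 + 9 + 5 = 15
C(6) = 1 + C(5) + C(4) = 1 + 15 + 9 = 25
C(7) = 1 + C(6) + C(5) = 1 + 25 + 15 = 41
C(8) = 1 + C(7) + C(6) = 1 + 41 + 25 = 67
calls = C(8) = 67

Final answer: 67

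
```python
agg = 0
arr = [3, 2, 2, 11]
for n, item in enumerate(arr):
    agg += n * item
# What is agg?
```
Trace:
  agg=0
  agg=0, n=0, item=3
  agg=2, n=1, item=2
  agg=6, n=2, item=2
  agg=39, n=3, item=11

Final answer: 39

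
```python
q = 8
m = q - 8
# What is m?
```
Trace:
  q=8
  q=8, m=0

Final answer: 0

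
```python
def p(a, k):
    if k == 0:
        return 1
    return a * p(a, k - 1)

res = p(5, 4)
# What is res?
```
Call trace:
p(a=5, k=4)
  p(a=5, k=3)
    p(a=5, k=2)
      p(a=5, k=1)
        p(a=5, k=0)
        -> return 1
      -> return 5
    -> return 25
  -> return 125
-> return 625

Final answer: 625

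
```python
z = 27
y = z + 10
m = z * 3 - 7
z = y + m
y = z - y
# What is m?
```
Trace:
  z=27
  z=27, y=37
  z=27, y=37, m=74
  z=111, y=37, m=74
  z=111, y=74, m=74

Final answer: 74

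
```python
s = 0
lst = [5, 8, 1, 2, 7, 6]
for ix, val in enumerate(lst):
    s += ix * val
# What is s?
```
Trace:
  s=0
  s=0, ix=0, val=5
  s=8, ix=1, val=8
  s=10, ix=2, val=1
  s=16, ix=3, val=2
  s=44, ix=4, val=7
  s=74, ix=5, val=6

Final answer: 74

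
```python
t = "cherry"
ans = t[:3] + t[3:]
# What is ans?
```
Trace:
  t='cherry'
  t='cherry', ans='cherry'

Final answer: 'cherry'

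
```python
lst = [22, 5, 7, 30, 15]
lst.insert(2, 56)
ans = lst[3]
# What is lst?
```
Trace:
  lst=[22, 5, 7, 30, 15]
  lst=[22, 5, 56, 7, 30, 15]
  lst=[22, 5, 56, 7, 30, 15], ans=7

Final answer: [22, 5, 56, 7, 30, 15]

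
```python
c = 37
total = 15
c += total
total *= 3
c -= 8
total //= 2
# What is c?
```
Trace:
  c=37
  c=37, total=15
  c=52, total=15
  c=52, total=45
  c=44, total=45
  c=44, total=22

Final answer: 44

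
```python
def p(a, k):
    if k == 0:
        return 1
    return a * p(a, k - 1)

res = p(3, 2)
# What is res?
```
Call trace:
p(a=3, k=2)
  p(a=3, k=1)
    p(a=3, k=0)
    -> return 1
  -> return 3
-> return 9

Final answer: 9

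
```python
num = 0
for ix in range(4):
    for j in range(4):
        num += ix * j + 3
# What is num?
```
Trace:
  num=0
  num=3, ix=0, j=0
  num=6, ix=0, j=1
  num=9, ix=0, j=2
  num=12, ix=0, j=3
  num=15, ix=1, j=0
  num=19, ix=1, j=1
  num=24, ix=1, j=2
  num=30, ix=1, j=3
  num=33, ix=2, j=0
  num=38, ix=2, j=1
  num=45, ix=2, j=2
  num=54, ix=2, j=3
  num=57, ix=3, j=0
  num=63, ix=3, j=1
  num=72, ix=3, j=2
  num=84, ix=3, j=3

Final answer: 84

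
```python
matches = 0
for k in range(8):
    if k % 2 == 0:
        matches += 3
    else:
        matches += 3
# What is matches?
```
Trace:
  matches=0
  matches=3, k=0
  matches=6, k=1
  matches=9, k=2
  matches=12, k=3
  matches=15, k=4
  matches=18, k=5
  matches=21, k=6
  matches=24, k=7

Final answer: 24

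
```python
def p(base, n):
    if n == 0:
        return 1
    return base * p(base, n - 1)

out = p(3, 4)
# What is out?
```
Call trace:
p(base=3, n=4)
  p(base=3, n=3)
    p(base=3, n=2)
      p(base=3, n=1)
        p(base=3, n=0)
        -> return 1
      -> return 3
    -> return 9
  -> return 27
-> return 81

Final answer: 81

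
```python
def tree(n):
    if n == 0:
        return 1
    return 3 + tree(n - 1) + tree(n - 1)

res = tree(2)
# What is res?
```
Call trace (a repeated sub-call is expanded the first time; later identical calls just restate its return value):
tree(n=2)
  tree(n=1)
    tree(n=0)
    -> return 1
    tree(n=0)
    -> return 1
  -> return 5
  tree(n=1) -> return 5  (same call as traced above)
-> return 13

Final answer: 13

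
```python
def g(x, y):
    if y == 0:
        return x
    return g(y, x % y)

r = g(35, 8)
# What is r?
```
Call trace:
g(x=35, y=8)
  g(x=8, y=3)
    g(x=3, y=2)
      g(x=2, y=1)
        g(x=1, y=0)
        -> return 1
      -> return 1
    -> return 1
  -> return 1
-> return 1

Final answer: 1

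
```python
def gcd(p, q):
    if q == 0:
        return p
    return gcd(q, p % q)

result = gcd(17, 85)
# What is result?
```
Call trace:
gcd(p=17, q=85)
  gcd(p=85, q=17)
    gcd(p=17, q=0)
    -> return 17
  -> return 17
-> return 17

Final answer: 17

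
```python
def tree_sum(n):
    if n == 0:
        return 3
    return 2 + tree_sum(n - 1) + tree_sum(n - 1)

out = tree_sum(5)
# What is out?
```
Call trace (a repeated sub-call is expanded the first time; later identical calls just restate its return value):
tree_sum(n=5)
  tree_sum(n=4)
    tree_sum(n=3)
      tree_sum(n=2)
        tree_sum(n=1)
          tree_sum(n=0)
          -> return 3
          tree_sum(n=0)
          -> return 3
        -> return 8
        tree_sum(n=1) -> return 8  (same call as traced above)
      -> return 18
      tree_sum(n=2) -> return 18  (same call as traced above)
    -> return 38
    tree_sum(n=3) -> return 38  (same call as traced above)
  -> return 78
  tree_sum(n=4) -> return 78  (same call as traced above)
-> return 158

Final answer: 158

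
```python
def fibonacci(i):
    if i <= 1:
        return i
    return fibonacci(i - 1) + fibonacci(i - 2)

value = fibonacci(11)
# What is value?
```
Call trace (a repeated sub-call is expanded the first time; later identical calls just restate its return value):
fibonacci(i=11)
  fibonacci(i=10)
    fibonacci(i=9)
      fibonacci(i=8)
        fibonacci(i=7)
          fibonacci(i=6)
            fibonacci(i=5)
              fibonacci(i=4)
                fibonacci(i=3)
                  fibonacci(i=2)
                    fibonacci(i=1)
                    -> return 1
                    fibonacci(i=0)
                    -> return 0
                  -> return 1
                  fibonacci(i=1)
                  -> return 1
                -> return 2
                fibonacci(i=2) -> return 1  (same call as traced above)
              -> return 3
              fibonacci(i=3) -> return 2  (same call as traced above)
            -> return 5
            fibonacci(i=4) -> return 3  (same call as traced above)
          -> return 8
          fibonacci(i=5) -> return 5  (same call as traced above)
        -> return 13
        fibonacci(i=6) -> return 8  (same call as traced above)
      -> return 21
      fibonacci(i=7) -> return 13  (same call as traced above)
    -> return 34
    fibonacci(i=8) -> return 21  (same call as traced above)
  -> return 55
  fibonacci(i=9) -> return 34  (same call as traced above)
-> return 89

Final answer: 89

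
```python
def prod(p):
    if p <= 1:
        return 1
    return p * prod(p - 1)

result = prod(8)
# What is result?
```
Call trace:
prod(p=8)
  prod(p=7)
    prod(p=6)
      prod(p=5)
        prod(p=4)
          prod(p=3)
            prod(p=2)
              prod(p=1)
              -> return 1
            -> return 2
          -> return 6
        -> return 24
      -> return 120
    -> return 720
  -> return 5040
-> return 40320

Final answer: 40320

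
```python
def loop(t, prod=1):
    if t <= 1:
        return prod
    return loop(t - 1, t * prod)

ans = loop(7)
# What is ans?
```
Call trace:
loop(t=7, prod=1)
  loop(t=6, prod=7)
    loop(t=5, prod=42)
      loop(t=4, prod=210)
        loop(t=3, prod=840)
          loop(t=2, prod=2520)
            loop(t=1, prod=5040)
            -> return 5040
          -> return 5040
        -> return 5040
      -> return 5040
    -> return 5040
  -> return 5040
-> return 5040

Final answer: 5040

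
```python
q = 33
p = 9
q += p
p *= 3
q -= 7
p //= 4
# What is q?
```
Trace:
  q=33
  q=33, p=9
  q=42, p=9
  q=42, p=27
  q=35, p=27
  q=35, p=6

Final answer: 35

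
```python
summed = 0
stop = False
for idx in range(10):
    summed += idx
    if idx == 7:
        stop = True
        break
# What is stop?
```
Trace:
  summed=0
  summed=0, stop=False
  summed=0, stop=False, idx=0
  summed=1, stop=False, idx=1
  summed=3, stop=False, idx=2
  summed=6, stop=False, idx=3
  summed=10, stop=False, idx=4
  summed=15, stop=False, idx=5
  summed=21, stop=False, idx=6
  summed=28, stop=True, idx=7

Final answer: True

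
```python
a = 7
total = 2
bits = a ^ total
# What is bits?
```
Trace:
  a=7
  a=7, total=2
  a=7, total=2, bits=5

Final answer: 5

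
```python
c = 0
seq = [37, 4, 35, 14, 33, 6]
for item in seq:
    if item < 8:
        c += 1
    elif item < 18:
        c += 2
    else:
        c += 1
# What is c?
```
Trace:
  c=0
  c=1, item=37
  c=2, item=4
  c=3, item=35
  c=5, item=14
  c=6, item=33
  c=7, item=6

Final answer: 7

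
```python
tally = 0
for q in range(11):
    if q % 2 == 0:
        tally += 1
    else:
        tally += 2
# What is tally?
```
Trace:
  tally=0
  tally=1, q=0
  tally=3, q=1
  tally=4, q=2
  tally=6, q=3
  tally=7, q=4
  tally=9, q=5
  tally=10, q=6
  tally=12, q=7
  tally=13, q=8
  tally=15, q=9
  tally=16, q=10

Final answer: 16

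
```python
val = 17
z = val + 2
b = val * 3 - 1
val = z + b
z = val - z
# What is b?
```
Trace:
  val=17
  val=17, z=19
  val=17, z=19, b=50
  val=69, z=19, b=50
  val=69, z=50, b=50

Final answer: 50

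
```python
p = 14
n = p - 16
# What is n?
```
Trace:
  p=14
  p=14, n=-2

Final answer: -2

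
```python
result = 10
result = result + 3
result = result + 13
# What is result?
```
Trace:
  result=10
  result=13
  result=26

Final answer: 26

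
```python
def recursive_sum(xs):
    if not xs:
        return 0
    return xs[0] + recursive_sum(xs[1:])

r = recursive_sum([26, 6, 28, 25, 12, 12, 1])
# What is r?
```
Call trace:
recursive_sum(xs=[26, 6, 28, 25, 12, 12, 1])
  recursive_sum(xs=[6, 28, 25, 12, 12, 1])
    recursive_sum(xs=[28, 25, 12, 12, 1])
      recursive_sum(xs=[25, 12, 12, 1])
        recursive_sum(xs=[12, 12, 1])
          recursive_sum(xs=[12, 1])
            recursive_sum(xs=[1])
              recursive_sum(xs=[])
              -> return 0
            -> return 1
          -> return 13
        -> return 25
      -> return 50
    -> return 78
  -> return 84
-> return 110

Final answer: 110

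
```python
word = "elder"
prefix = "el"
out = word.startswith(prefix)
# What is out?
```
Trace:
  word='elder'
  word='elder', prefix='el'
  word='elder', prefix='el', out=True

Final answer: True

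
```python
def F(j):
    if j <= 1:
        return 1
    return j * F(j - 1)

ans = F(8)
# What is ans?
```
Call trace:
F(j=8)
  F(j=7)
    F(j=6)
      F(j=5)
        F(j=4)
          F(j=3)
            F(j=2)
              F(j=1)
              -> return 1
            -> return 2
          -> return 6
        -> return 24
      -> return 120
    -> return 720
  -> return 5040
-> return 40320

Final answer: 40320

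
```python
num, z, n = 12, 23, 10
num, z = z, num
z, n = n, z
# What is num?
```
Trace:
  num=12, z=23, n=10
  num=23, z=12, n=10
  num=23, z=10, n=12

Final answer: 23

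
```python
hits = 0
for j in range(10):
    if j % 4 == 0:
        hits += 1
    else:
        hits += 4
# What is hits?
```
Trace:
  hits=0
  hits=1, j=0
  hits=5, j=1
  hits=9, j=2
  hits=13, j=3
  hits=14, j=4
  hits=18, j=5
  hits=22, j=6
  hits=26, j=7
  hits=27, j=8
  hits=31, j=9

Final answer: 31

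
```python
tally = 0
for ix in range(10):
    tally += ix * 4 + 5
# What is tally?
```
Trace:
  tally=0
  tally=5, ix=0
  tally=14, ix=1
  tally=27, ix=2
  tally=44, ix=3
  tally=65, ix=4
  tally=90, ix=5
  tally=119, ix=6
  tally=152, ix=7
  tally=189, ix=8
  tally=230, ix=9

Final answer: 230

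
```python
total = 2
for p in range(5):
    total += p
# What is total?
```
Trace:
  total=2
  total=2, p=0
  total=3, p=1
  total=5, p=2
  total=8, p=3
  total=12, p=4

Final answer: 12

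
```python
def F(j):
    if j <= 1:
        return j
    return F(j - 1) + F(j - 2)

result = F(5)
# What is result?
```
Call trace (a repeated sub-call is expanded the first time; later identical calls just restate its return value):
F(j=5)
  F(j=4)
    F(j=3)
      F(j=2)
        F(j=1)
        -> return 1
        F(j=0)
        -> return 0
      -> return 1
      F(j=1)
      -> return 1
    -> return 2
    F(j=2) -> return 1  (same call as traced above)
  -> return 3
  F(j=3) -> return 2  (same call as traced above)
-> return 5

Final answer: 5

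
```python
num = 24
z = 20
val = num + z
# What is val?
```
Trace:
  num=24
  num=24, z=20
  num=24, z=20, val=44

Final answer: 44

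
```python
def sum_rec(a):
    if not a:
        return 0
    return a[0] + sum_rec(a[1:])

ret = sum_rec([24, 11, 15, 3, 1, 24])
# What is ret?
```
Call trace:
sum_rec(a=[24, 11, 15, 3, 1, 24])
  sum_rec(a=[11, 15, 3, 1, 24])
    sum_rec(a=[15, 3, 1, 24])
      sum_rec(a=[3, 1, 24])
        sum_rec(a=[1, 24])
          sum_rec(a=[24])
            sum_rec(a=[])
            -> return 0
          -> return 24
        -> return 25
      -> return 28
    -> return 43
  -> return 54
-> return 78

Final answer: 78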